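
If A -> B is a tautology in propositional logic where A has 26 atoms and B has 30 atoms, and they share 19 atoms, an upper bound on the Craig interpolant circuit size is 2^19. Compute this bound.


Shared atoms = 19
Craig interpolant size bound = 2^19
= 524288

524288


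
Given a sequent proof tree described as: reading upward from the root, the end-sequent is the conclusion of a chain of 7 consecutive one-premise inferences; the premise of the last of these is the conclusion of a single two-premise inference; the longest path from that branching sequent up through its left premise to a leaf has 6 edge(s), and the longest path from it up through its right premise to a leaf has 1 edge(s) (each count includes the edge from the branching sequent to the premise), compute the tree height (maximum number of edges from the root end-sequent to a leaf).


Longest path through the left premise: 6 edges (measured from the branching sequent)
Longest path through the right premise: 1 edges
Height of the subtree rooted at the branching sequent: max(6, 1) = 6
The branching sequent sits 7 edges above the root (the chain of one-premise inferences), so height = 6 + 7 = 13

13


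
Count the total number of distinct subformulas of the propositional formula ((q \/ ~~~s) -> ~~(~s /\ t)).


Formula: ((q \/ ~~~s) -> ~~(~s /\ t))
Subformulas found:
  1. q
  2. s
  3. t
  4. ~s
  5. ~~s
  6. ~~~s
  7. (~s /\ t)
  8. ~(~s /\ t)
  9. (q \/ ~~~s)
  10. ~~(~s /\ t)
  11. ((q \/ ~~~s) -> ~~(~s /\ t))
Total distinct subformulas = 11

11


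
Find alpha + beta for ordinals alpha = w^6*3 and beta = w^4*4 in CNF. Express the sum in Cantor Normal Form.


Ordinal addition w^6*3 + w^4*4:
Leading exponent of alpha (6) > leading exponent of beta (4).
Since alpha's term has higher exponent than beta's leading term,
the sum is simply alpha followed by beta.
Result = w^6*3 + w^4*4

w^6*3 + w^4*4


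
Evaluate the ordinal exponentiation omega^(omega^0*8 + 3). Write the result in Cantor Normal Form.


omega^(omega^0*8 + 3):
omega^0 = 1, so the exponent is 8 + 3 = 11 (finite ordinal addition).
Result = omega^11, already a single CNF term.

omega^11


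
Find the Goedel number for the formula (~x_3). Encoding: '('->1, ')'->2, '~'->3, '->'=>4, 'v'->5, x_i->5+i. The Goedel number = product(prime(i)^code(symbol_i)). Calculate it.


Formula: (~x_3)
Symbol codes: [1, 3, 8, 2]
Primes: [2, 3, 5, 7]
p_1^1 = 2^1 = 2
p_2^3 = 3^3 = 27
p_3^8 = 5^8 = 390625
p_4^2 = 7^2 = 49
Product = 1033593750

1033593750


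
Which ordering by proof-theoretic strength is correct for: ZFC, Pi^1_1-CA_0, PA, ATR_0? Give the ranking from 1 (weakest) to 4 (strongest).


Ordering by consistency strength:
1. PA
2. ATR_0
3. Pi^1_1-CA_0
4. ZFC


ZFC=4, Pi^1_1-CA_0=3, PA=1, ATR_0=2


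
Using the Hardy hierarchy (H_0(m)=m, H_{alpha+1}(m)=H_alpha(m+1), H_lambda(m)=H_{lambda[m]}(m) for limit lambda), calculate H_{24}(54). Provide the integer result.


H_24(54):
For finite ordinals k, H_k(n) = n + k (each successor step adds 1).
H_24(54) = 54 + 24 = 78

78


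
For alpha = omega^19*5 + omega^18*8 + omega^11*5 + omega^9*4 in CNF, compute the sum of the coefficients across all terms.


CNF: omega^19*5 + omega^18*8 + omega^11*5 + omega^9*4
Coefficients: 5 + 8 + 5 + 4 = 22

22


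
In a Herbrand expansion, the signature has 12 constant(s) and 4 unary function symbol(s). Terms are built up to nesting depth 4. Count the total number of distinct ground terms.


Herbrand terms by depth:
Depth 0: 12 constants
Depth 1: 48 new terms (running total: 60)
Depth 2: 192 new terms (running total: 252)
Depth 3: 768 new terms (running total: 1020)
Depth 4: 3072 new terms (running total: 4092)
Total distinct ground terms = 4092

4092


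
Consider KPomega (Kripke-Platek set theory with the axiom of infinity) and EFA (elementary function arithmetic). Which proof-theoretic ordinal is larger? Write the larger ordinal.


Proof-theoretic ordinal of KPomega (Kripke-Platek set theory with the axiom of infinity): psi_0(epsilon_{Omega+1})
Proof-theoretic ordinal of EFA (elementary function arithmetic): omega^3
Comparing: omega^3 < psi_0(epsilon_{Omega+1}).
The larger ordinal is psi_0(epsilon_{Omega+1}) (from KPomega (Kripke-Platek set theory with the axiom of infinity)).

psi_0(epsilon_{Omega+1})


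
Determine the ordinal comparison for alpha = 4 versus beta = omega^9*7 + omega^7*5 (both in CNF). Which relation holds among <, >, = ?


Compare term by term from highest exponent:
alpha = 4
beta = omega^9*7 + omega^7*5
Term 1: alpha has omega^0*4, beta has omega^9*7
Term 2: alpha has omega^0*0, beta has omega^7*5
Result: alpha < beta

alpha < beta


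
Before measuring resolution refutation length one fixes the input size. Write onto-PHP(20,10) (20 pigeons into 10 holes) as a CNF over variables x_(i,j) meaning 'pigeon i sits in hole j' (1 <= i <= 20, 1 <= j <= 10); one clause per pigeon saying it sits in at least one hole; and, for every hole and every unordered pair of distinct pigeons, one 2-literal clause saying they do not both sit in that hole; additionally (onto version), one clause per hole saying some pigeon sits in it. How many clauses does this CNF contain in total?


onto-PHP(20,10): 20 pigeons, 10 holes, 20*10 = 200 variables.
- pigeon clauses: one per pigeon -> 20 clauses
- hole clauses: 10 holes * C(20,2) = 10 * 190 -> 1900 clauses
- onto clauses: one per hole -> 10 clauses
Total clauses = 20 + 1900 + 10 = 1930

1930


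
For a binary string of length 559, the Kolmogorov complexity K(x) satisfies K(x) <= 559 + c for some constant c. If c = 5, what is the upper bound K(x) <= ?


K(x) <= |x| + c = 559 + 5 = 564

564


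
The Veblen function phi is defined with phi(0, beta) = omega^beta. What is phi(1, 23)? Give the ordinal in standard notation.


phi(1, 23):
phi(1, beta) = epsilon_beta (the beta-th epsilon number).
phi(1, 23) = epsilon_23

epsilon_23


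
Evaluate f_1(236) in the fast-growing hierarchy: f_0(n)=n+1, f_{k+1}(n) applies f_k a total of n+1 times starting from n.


f_1(236) = f_0^237(236)
f_0 adds 1 each time, applied 237 times.
f_1(236) = 236 + 237 = 473

473


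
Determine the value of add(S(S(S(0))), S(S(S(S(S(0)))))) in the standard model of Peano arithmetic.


add(S^3(0), S^5(0)):
S^3(0) = 3
S^5(0) = 5
3 + 5 = 8

8


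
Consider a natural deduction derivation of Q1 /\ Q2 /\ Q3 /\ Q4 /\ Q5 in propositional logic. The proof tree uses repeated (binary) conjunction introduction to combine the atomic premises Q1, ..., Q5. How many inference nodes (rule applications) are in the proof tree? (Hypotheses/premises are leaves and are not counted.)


The target conjunction has 5 conjuncts, i.e. 4 binary /\ connectives.
Each conjunction-intro joins two pieces, so 5 atoms require 5-1 = 4 applications.
Total inference nodes = 4

4


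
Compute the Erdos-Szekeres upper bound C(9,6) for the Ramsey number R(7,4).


R(7,4) <= C(7+4-2, 7-1) = C(9, 6)
C(9, 6) = 9! / (6! * 3!)
= 84

84


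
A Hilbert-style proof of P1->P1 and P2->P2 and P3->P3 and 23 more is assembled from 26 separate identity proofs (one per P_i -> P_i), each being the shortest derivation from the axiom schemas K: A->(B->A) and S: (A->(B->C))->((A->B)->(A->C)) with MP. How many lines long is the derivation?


The shortest proof of A->A from K and S in the Hilbert calculus has exactly 5 lines:
(1) K instance A->((A->A)->A), (2) S instance, (3) MP on 1,2, (4) K instance A->(A->A), (5) MP on 3,4.
For 26 independent identities: 26 * 5 = 130 lines total.

130


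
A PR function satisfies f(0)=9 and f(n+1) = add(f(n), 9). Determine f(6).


f(0) = 9
f(1) = add(f(0), 9) = add(9, 9) = 18
f(2) = add(f(1), 9) = add(18, 9) = 27
f(3) = add(f(2), 9) = add(27, 9) = 36
f(4) = add(f(3), 9) = add(36, 9) = 45
f(5) = add(f(4), 9) = add(45, 9) = 54
f(6) = add(f(5), 9) = add(54, 9) = 63


63


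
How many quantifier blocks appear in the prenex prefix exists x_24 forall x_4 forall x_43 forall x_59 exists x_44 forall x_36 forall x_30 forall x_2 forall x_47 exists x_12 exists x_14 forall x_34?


Alternations = 5.
Blocks = alternations + 1 = 6

6


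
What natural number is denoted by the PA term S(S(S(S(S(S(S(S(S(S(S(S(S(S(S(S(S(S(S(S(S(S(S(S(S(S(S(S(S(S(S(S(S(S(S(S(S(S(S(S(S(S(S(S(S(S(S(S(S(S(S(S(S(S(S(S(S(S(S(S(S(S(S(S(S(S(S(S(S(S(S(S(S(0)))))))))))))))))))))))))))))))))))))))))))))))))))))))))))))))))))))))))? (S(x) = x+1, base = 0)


Counting successors applied to 0:
73 applications of S to 0 = 73

73


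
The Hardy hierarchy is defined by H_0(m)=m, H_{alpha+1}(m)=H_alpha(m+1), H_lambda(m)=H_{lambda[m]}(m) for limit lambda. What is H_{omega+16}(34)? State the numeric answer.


H_{omega+16}(34):
Unwind the 16 successor steps: H_{omega+16}(34) = H_omega(34+16) = H_omega(50).
H_omega(m) = H_m(m) = m + m = 2m.
Result = 2 * 50 = 100

100


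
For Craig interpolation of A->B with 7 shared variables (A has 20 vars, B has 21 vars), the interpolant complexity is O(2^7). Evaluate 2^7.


Shared atoms = 7
Craig interpolant size bound = 2^7
= 128

128


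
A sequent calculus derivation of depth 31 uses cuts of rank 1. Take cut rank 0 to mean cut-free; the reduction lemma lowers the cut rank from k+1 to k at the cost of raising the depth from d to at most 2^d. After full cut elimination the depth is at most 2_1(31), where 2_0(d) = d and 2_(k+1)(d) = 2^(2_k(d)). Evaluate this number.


Each rank reduction sends depth d to at most 2^d; cut rank r needs r reductions.
2_0(31) = 31
2_1(31) = 2^31 = 2147483648
Cut-free depth bound = 2147483648

2147483648


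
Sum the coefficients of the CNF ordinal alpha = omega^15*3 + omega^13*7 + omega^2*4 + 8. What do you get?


CNF: omega^15*3 + omega^13*7 + omega^2*4 + 8
Coefficients: 3 + 7 + 4 + 8 = 22

22


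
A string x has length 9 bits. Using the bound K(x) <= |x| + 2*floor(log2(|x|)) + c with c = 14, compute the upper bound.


floor(log2(9)) = 3
2 * 3 = 6
K(x) <= 9 + 6 + 14 = 29

29


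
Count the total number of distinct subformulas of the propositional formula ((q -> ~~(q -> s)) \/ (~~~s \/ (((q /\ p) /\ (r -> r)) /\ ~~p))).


Formula: ((q -> ~~(q -> s)) \/ (~~~s \/ (((q /\ p) /\ (r -> r)) /\ ~~p)))
Subformulas found:
  1. r
  2. q
  3. s
  4. p
  5. ~p
  6. ~s
  7. ~~s
  8. ~~p
  9. ~~~s
  10. (q /\ p)
  11. (r -> r)
  12. (q -> s)
  13. ~(q -> s)
  14. ~~(q -> s)
  15. (q -> ~~(q -> s))
  16. ((q /\ p) /\ (r -> r))
  17. (((q /\ p) /\ (r -> r)) /\ ~~p)
  18. (~~~s \/ (((q /\ p) /\ (r -> r)) /\ ~~p))
  19. ((q -> ~~(q -> s)) \/ (~~~s \/ (((q /\ p) /\ (r -> r)) /\ ~~p)))
Total distinct subformulas = 19

19


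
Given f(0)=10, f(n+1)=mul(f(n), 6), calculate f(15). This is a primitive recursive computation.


f(0) = 10
f(1) = mul(f(0), 6) = mul(10, 6) = 60
f(2) = mul(f(1), 6) = mul(60, 6) = 360
f(3) = mul(f(2), 6) = mul(360, 6) = 2160
f(4) = mul(f(3), 6) = mul(2160, 6) = 12960
f(5) = mul(f(4), 6) = mul(12960, 6) = 77760
f(6) = mul(f(5), 6) = mul(77760, 6) = 466560
f(7) = mul(f(6), 6) = mul(466560, 6) = 2799360
f(8) = mul(f(7), 6) = mul(2799360, 6) = 16796160
f(9) = mul(f(8), 6) = mul(16796160, 6) = 100776960
f(10) = mul(f(9), 6) = mul(100776960, 6) = 604661760
f(11) = mul(f(10), 6) = mul(604661760, 6) = 3627970560
f(12) = mul(f(11), 6) = mul(3627970560, 6) = 21767823360
f(13) = mul(f(12), 6) = mul(21767823360, 6) = 130606940160
f(14) = mul(f(13), 6) = mul(130606940160, 6) = 783641640960
f(15) = mul(f(14), 6) = mul(783641640960, 6) = 4701849845760


4701849845760


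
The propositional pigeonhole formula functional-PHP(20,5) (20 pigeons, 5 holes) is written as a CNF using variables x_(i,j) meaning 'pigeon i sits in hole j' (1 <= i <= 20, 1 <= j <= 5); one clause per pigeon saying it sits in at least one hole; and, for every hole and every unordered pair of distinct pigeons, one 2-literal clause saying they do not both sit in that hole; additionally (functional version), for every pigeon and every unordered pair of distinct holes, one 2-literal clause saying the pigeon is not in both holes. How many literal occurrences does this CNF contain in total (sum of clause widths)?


functional-PHP(20,5): 20 pigeons, 5 holes, 20*5 = 100 variables.
- pigeon clauses: one per pigeon -> 20 clauses of width 5 -> 100 literals
- hole clauses: 5 holes * C(20,2) = 5 * 190 -> 950 clauses of width 2 -> 1900 literals
- functional clauses: 20 pigeons * C(5,2) = 20 * 10 -> 200 clauses of width 2 -> 400 literals
Total literal occurrences = 100 + 1900 + 400 = 2400

2400


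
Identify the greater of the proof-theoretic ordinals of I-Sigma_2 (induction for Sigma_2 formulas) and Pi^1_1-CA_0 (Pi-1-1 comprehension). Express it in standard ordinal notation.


Proof-theoretic ordinal of I-Sigma_2 (induction for Sigma_2 formulas): omega^(omega^omega)
Proof-theoretic ordinal of Pi^1_1-CA_0 (Pi-1-1 comprehension): psi_0(Omega_omega)
Comparing: omega^(omega^omega) < psi_0(Omega_omega).
The larger ordinal is psi_0(Omega_omega) (from Pi^1_1-CA_0 (Pi-1-1 comprehension)).

psi_0(Omega_omega)


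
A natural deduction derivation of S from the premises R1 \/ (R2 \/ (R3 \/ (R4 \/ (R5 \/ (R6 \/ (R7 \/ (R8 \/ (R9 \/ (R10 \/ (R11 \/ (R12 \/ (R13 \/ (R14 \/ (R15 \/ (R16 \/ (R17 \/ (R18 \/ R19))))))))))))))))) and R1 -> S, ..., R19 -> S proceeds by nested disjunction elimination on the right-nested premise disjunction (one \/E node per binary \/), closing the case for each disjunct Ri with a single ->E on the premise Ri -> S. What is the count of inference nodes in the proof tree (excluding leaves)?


The premise R1 \/ (R2 \/ (R3 \/ (R4 \/ (R5 \/ (R6 \/ (R7 \/ (R8 \/ (R9 \/ (R10 \/ (R11 \/ (R12 \/ (R13 \/ (R14 \/ (R15 \/ (R16 \/ (R17 \/ (R18 \/ R19))))))))))))))))) contains 19 disjuncts, hence 18 binary \/ connectives.
- Each binary \/ is eliminated once: 18 \/E nodes.
- Each of the 19 cases Ri derives S by one ->E with Ri -> S: 19 ->E nodes.
Total = 18 + 19 = 37

37


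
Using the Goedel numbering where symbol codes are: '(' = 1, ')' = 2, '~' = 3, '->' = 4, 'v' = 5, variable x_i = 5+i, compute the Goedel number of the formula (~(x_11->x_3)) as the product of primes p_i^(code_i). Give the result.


Formula: (~(x_11->x_3))
Symbol codes: [1, 3, 1, 16, 4, 8, 2, 2]
Primes: [2, 3, 5, 7, 11, 13, 17, 19]
p_1^1 = 2^1 = 2
p_2^3 = 3^3 = 27
p_3^1 = 5^1 = 5
p_4^16 = 7^16 = 33232930569601
p_5^4 = 11^4 = 14641
p_6^8 = 13^8 = 815730721
p_7^2 = 17^2 = 289
p_8^2 = 19^2 = 361
Product = 11180339929534998989993627781009630

11180339929534998989993627781009630


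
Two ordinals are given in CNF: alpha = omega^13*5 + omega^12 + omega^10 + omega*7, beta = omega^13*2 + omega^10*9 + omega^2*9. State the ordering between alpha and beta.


Compare term by term from highest exponent:
alpha = omega^13*5 + omega^12 + omega^10 + omega*7
beta = omega^13*2 + omega^10*9 + omega^2*9
Term 1: alpha has omega^13*5, beta has omega^13*2
Term 2: alpha has omega^12*1, beta has omega^10*9
Term 3: alpha has omega^10*1, beta has omega^2*9
Term 4: alpha has omega^1*7, beta has omega^0*0
Result: alpha > beta

alpha > beta


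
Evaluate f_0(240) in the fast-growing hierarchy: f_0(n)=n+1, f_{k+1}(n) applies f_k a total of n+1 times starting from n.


f_0(240) = 240 + 1 = 241

241


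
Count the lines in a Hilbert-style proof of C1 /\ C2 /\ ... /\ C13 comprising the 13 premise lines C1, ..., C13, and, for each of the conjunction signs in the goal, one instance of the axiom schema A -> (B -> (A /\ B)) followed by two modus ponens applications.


Conjoining 13 premises:
- 13 premise lines
- the goal has 12 conjunction signs; each costs 1 axiom instance + 2 MP = 3 lines: 3 * 12 = 36
Total = 13 + 36 = 49 lines.

49


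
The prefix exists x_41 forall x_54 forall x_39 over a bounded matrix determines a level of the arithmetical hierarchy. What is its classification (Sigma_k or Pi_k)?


Leading quantifier is exists, so the class is Sigma.
Number of quantifier blocks = alternations + 1 = 1 + 1 = 2.
Classification: Sigma_2

Sigma_2


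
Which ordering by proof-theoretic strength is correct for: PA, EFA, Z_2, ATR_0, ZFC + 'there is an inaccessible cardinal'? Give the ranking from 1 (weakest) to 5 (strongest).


Ordering by consistency strength:
1. EFA
2. PA
3. ATR_0
4. Z_2
5. ZFC + 'there is an inaccessible cardinal'


PA=2, EFA=1, Z_2=4, ATR_0=3, ZFC + 'there is an inaccessible cardinal'=5


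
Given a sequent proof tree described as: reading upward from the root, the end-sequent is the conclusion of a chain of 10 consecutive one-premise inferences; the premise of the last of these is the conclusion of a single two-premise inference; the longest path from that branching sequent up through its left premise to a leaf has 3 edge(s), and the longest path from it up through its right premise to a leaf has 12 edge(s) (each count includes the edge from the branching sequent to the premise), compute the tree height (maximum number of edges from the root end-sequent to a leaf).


Longest path through the left premise: 3 edges (measured from the branching sequent)
Longest path through the right premise: 12 edges
Height of the subtree rooted at the branching sequent: max(3, 12) = 12
The branching sequent sits 10 edges above the root (the chain of one-premise inferences), so height = 12 + 10 = 22

22


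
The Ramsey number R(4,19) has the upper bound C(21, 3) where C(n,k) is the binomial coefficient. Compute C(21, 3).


R(4,19) <= C(4+19-2, 4-1) = C(21, 3)
C(21, 3) = 21! / (3! * 18!)
= 1330

1330


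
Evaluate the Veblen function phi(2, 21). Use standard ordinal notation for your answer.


phi(2, 21):
phi(2, beta) = zeta_beta (the beta-th zeta number, fixed point of epsilon).
phi(2, 21) = zeta_21

zeta_21


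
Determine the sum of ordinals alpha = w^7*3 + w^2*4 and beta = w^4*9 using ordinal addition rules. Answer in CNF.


Ordinal addition (w^7*3 + w^2*4) + w^4*9:
alpha's leading term has exponent 7 > beta's exponent 4, so it survives.
alpha's tail term has exponent 2 < beta's exponent 4, so it is absorbed by beta.
In ordinal addition, any term followed by a strictly larger-exponent term is absorbed.
Result = w^7*3 + w^4*9

w^7*3 + w^4*9


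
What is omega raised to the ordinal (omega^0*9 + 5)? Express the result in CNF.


omega^(omega^0*9 + 5):
omega^0 = 1, so the exponent is 9 + 5 = 14 (finite ordinal addition).
Result = omega^14, already a single CNF term.

omega^14


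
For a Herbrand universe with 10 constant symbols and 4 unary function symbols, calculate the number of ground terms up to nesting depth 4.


Herbrand terms by depth:
Depth 0: 10 constants
Depth 1: 40 new terms (running total: 50)
Depth 2: 160 new terms (running total: 210)
Depth 3: 640 new terms (running total: 850)
Depth 4: 2560 new terms (running total: 3410)
Total distinct ground terms = 3410

3410


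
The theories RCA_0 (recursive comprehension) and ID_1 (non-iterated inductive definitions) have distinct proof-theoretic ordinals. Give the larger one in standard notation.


Proof-theoretic ordinal of RCA_0 (recursive comprehension): omega^omega
Proof-theoretic ordinal of ID_1 (non-iterated inductive definitions): psi_0(epsilon_{Omega+1})
Comparing: omega^omega < psi_0(epsilon_{Omega+1}).
The larger ordinal is psi_0(epsilon_{Omega+1}) (from ID_1 (non-iterated inductive definitions)).

psi_0(epsilon_{Omega+1})


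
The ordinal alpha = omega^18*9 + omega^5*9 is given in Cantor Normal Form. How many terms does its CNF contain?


CNF: omega^18*9 + omega^5*9
Count the summands separated by '+':
  term 1: omega^18*9
  term 2: omega^5*9
Total terms = 2

2


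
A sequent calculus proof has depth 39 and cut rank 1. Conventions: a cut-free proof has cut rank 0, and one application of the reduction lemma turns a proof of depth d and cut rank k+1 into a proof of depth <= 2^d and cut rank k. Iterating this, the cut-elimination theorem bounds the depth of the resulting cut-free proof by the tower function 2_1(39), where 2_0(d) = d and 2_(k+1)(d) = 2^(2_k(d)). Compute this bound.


Each rank reduction sends depth d to at most 2^d; cut rank r needs r reductions.
2_0(39) = 39
2_1(39) = 2^39 = 549755813888
Cut-free depth bound = 549755813888

549755813888


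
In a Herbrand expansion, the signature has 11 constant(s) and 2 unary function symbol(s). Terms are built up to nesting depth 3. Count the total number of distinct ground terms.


Herbrand terms by depth:
Depth 0: 11 constants
Depth 1: 22 new terms (running total: 33)
Depth 2: 44 new terms (running total: 77)
Depth 3: 88 new terms (running total: 165)
Total distinct ground terms = 165

165


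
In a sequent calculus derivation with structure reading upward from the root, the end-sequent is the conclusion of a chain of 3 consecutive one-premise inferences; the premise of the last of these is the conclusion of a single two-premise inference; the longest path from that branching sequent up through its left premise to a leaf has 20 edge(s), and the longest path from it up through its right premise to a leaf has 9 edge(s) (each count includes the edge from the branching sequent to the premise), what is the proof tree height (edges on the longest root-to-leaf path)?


Longest path through the left premise: 20 edges (measured from the branching sequent)
Longest path through the right premise: 9 edges
Height of the subtree rooted at the branching sequent: max(20, 9) = 20
The branching sequent sits 3 edges above the root (the chain of one-premise inferences), so height = 20 + 3 = 23

23


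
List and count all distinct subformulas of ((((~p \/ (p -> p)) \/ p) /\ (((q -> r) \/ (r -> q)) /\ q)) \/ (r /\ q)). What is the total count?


Formula: ((((~p \/ (p -> p)) \/ p) /\ (((q -> r) \/ (r -> q)) /\ q)) \/ (r /\ q))
Subformulas found:
  1. q
  2. r
  3. p
  4. ~p
  5. (r -> q)
  6. (p -> p)
  7. (q -> r)
  8. (r /\ q)
  9. (~p \/ (p -> p))
  10. ((q -> r) \/ (r -> q))
  11. ((~p \/ (p -> p)) \/ p)
  12. (((q -> r) \/ (r -> q)) /\ q)
  13. (((~p \/ (p -> p)) \/ p) /\ (((q -> r) \/ (r -> q)) /\ q))
  14. ((((~p \/ (p -> p)) \/ p) /\ (((q -> r) \/ (r -> q)) /\ q)) \/ (r /\ q))
Total distinct subformulas = 14

14


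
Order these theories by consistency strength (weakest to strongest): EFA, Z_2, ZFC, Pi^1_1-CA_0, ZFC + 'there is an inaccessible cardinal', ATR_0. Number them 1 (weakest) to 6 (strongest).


Ordering by consistency strength:
1. EFA
2. ATR_0
3. Pi^1_1-CA_0
4. Z_2
5. ZFC
6. ZFC + 'there is an inaccessible cardinal'


EFA=1, Z_2=4, ZFC=5, Pi^1_1-CA_0=3, ZFC + 'there is an inaccessible cardinal'=6, ATR_0=2


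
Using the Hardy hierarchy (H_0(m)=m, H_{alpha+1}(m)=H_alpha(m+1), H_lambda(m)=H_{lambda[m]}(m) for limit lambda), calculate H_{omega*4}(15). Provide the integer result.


H_{omega*4}(15):
For the Hardy hierarchy, H_{omega*k}(n) = 2^k * n.
2^4 = 16.
16 * 15 = 240

240


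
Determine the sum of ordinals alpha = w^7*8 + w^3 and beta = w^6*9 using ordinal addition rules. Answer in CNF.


Ordinal addition (w^7*8 + w^3) + w^6*9:
alpha's leading term has exponent 7 > beta's exponent 6, so it survives.
alpha's tail term has exponent 3 < beta's exponent 6, so it is absorbed by beta.
In ordinal addition, any term followed by a strictly larger-exponent term is absorbed.
Result = w^7*8 + w^6*9

w^7*8 + w^6*9


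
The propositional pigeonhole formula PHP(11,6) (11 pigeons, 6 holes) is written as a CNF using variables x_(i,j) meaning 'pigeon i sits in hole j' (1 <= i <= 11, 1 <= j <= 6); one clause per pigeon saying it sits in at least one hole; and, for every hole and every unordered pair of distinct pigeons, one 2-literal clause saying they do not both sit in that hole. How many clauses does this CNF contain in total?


PHP(11,6): 11 pigeons, 6 holes, 11*6 = 66 variables.
- pigeon clauses: one per pigeon -> 11 clauses
- hole clauses: 6 holes * C(11,2) = 6 * 55 -> 330 clauses
Total clauses = 11 + 330 = 341

341


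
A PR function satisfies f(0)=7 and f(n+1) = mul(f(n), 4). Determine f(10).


f(0) = 7
f(1) = mul(f(0), 4) = mul(7, 4) = 28
f(2) = mul(f(1), 4) = mul(28, 4) = 112
f(3) = mul(f(2), 4) = mul(112, 4) = 448
f(4) = mul(f(3), 4) = mul(448, 4) = 1792
f(5) = mul(f(4), 4) = mul(1792, 4) = 7168
f(6) = mul(f(5), 4) = mul(7168, 4) = 28672
f(7) = mul(f(6), 4) = mul(28672, 4) = 114688
f(8) = mul(f(7), 4) = mul(114688, 4) = 458752
f(9) = mul(f(8), 4) = mul(458752, 4) = 1835008
f(10) = mul(f(9), 4) = mul(1835008, 4) = 7340032


7340032


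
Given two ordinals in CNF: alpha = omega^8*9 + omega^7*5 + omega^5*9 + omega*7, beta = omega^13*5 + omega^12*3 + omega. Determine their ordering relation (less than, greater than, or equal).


Compare term by term from highest exponent:
alpha = omega^8*9 + omega^7*5 + omega^5*9 + omega*7
beta = omega^13*5 + omega^12*3 + omega
Term 1: alpha has omega^8*9, beta has omega^13*5
Term 2: alpha has omega^7*5, beta has omega^12*3
Term 3: alpha has omega^5*9, beta has omega^1*1
Term 4: alpha has omega^1*7, beta has omega^0*0
Result: alpha < beta

alpha < beta


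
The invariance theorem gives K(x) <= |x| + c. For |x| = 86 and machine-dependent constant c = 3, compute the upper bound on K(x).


K(x) <= |x| + c = 86 + 3 = 89

89


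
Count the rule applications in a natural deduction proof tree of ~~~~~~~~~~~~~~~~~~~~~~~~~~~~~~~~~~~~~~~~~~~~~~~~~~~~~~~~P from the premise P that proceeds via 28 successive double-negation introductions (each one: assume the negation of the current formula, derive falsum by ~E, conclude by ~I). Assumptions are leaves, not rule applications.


Each double-negation introduction (from C infer ~~C) uses 2 inference nodes: one ~E (C and ~C give falsum) and one ~I (discharge ~C).
28 double negations = 28 * 2 = 56 inference nodes.

56


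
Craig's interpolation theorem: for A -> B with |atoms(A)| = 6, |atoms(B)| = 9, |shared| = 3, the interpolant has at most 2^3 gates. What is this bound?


Shared atoms = 3
Craig interpolant size bound = 2^3
= 8

8


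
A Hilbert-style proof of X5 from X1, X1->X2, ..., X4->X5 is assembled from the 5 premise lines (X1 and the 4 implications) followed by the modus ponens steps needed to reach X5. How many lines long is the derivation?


We have 5 premise lines: X1 and 4 implications.
Each implication is detached once by MP, giving 4 MP lines.
5 premise lines + 4 MP lines = 9 total lines.

9


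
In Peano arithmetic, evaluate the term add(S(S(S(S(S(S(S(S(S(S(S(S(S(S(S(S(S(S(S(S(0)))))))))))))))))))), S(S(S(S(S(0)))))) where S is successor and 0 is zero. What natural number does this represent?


add(S^20(0), S^5(0)):
S^20(0) = 20
S^5(0) = 5
20 + 5 = 25

25


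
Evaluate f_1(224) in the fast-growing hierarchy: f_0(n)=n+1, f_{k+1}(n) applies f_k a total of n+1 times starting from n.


f_1(224) = f_0^225(224)
f_0 adds 1 each time, applied 225 times.
f_1(224) = 224 + 225 = 449

449


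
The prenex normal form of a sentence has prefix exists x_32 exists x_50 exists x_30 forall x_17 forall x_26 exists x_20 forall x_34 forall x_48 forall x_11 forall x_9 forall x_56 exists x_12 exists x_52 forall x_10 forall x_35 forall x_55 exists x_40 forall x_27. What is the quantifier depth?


Quantifier prefix has 18 quantifier symbols.
Quantifier depth = 18

18


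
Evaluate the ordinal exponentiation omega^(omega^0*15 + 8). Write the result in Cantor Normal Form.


omega^(omega^0*15 + 8):
omega^0 = 1, so the exponent is 15 + 8 = 23 (finite ordinal addition).
Result = omega^23, already a single CNF term.

omega^23


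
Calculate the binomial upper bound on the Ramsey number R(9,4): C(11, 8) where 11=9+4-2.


R(9,4) <= C(9+4-2, 9-1) = C(11, 8)
C(11, 8) = 11! / (8! * 3!)
= 165

165


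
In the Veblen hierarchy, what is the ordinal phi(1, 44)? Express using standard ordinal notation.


phi(1, 44):
phi(1, beta) = epsilon_beta (the beta-th epsilon number).
phi(1, 44) = epsilon_44

epsilon_44


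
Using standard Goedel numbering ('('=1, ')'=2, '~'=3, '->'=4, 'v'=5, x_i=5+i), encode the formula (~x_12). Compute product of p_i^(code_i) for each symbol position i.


Formula: (~x_12)
Symbol codes: [1, 3, 17, 2]
Primes: [2, 3, 5, 7]
p_1^1 = 2^1 = 2
p_2^3 = 3^3 = 27
p_3^17 = 5^17 = 762939453125
p_4^2 = 7^2 = 49
Product = 2018737792968750

2018737792968750


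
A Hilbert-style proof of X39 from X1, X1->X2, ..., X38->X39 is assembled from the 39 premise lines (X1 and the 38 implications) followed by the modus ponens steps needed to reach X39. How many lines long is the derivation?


We have 39 premise lines: X1 and 38 implications.
Each implication is detached once by MP, giving 38 MP lines.
39 premise lines + 38 MP lines = 77 total lines.

77


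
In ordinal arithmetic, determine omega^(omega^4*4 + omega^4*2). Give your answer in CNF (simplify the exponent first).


omega^(omega^4*4 + omega^4*2):
Both terms of the exponent have the same exponent 4, so they merge: omega^4*4 + omega^4*2 = omega^4*(4+2) = omega^4*6.
omega raised to a CNF ordinal is a single CNF term: Result = omega^(omega^4*6)

omega^(omega^4*6)


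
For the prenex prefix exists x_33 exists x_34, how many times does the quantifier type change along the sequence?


Walk the prefix and count type changes:
  position 1: exists -> exists
Total alternations = 0

0


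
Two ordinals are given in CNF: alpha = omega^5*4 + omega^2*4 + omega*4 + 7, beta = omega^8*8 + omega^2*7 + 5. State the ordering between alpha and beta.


Compare term by term from highest exponent:
alpha = omega^5*4 + omega^2*4 + omega*4 + 7
beta = omega^8*8 + omega^2*7 + 5
Term 1: alpha has omega^5*4, beta has omega^8*8
Term 2: alpha has omega^2*4, beta has omega^2*7
Term 3: alpha has omega^1*4, beta has omega^0*5
Term 4: alpha has omega^0*7, beta has omega^0*0
Result: alpha < beta

alpha < beta


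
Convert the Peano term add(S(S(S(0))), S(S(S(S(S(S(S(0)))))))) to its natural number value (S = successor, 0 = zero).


add(S^3(0), S^7(0)):
S^3(0) = 3
S^7(0) = 7
3 + 7 = 10

10


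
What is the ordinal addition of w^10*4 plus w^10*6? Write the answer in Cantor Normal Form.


Ordinal addition w^10*4 + w^10*6:
Both terms have the same exponent 10.
w^e*c + w^e*d = w^e*(c+d).
Result = w^10*(4+6) = w^10*10

w^10*10


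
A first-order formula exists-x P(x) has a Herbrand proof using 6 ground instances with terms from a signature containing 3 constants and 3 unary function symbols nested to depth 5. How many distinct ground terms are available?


Herbrand terms by depth:
Depth 0: 3 constants
Depth 1: 9 new terms (running total: 12)
Depth 2: 27 new terms (running total: 39)
Depth 3: 81 new terms (running total: 120)
Depth 4: 243 new terms (running total: 363)
Depth 5: 729 new terms (running total: 1092)
Total distinct ground terms = 1092

1092


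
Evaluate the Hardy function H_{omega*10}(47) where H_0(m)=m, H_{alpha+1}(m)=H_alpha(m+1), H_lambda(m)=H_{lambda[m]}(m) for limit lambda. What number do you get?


H_{omega*10}(47):
For the Hardy hierarchy, H_{omega*k}(n) = 2^k * n.
2^10 = 1024.
1024 * 47 = 48128

48128


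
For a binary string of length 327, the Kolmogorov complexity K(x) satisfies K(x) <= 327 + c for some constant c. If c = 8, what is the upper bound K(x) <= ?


K(x) <= |x| + c = 327 + 8 = 335

335


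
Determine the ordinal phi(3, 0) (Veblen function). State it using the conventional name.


phi(3, 0):
phi(3, beta) = eta_beta (the beta-th eta number, fixed point of zeta).
phi(3, 0) = eta_0

eta_0


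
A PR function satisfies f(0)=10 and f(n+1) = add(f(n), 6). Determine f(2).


f(0) = 10
f(1) = add(f(0), 6) = add(10, 6) = 16
f(2) = add(f(1), 6) = add(16, 6) = 22


22


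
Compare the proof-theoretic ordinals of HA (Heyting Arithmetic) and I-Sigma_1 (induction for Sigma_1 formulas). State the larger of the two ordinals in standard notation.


Proof-theoretic ordinal of HA (Heyting Arithmetic): epsilon_0
Proof-theoretic ordinal of I-Sigma_1 (induction for Sigma_1 formulas): omega^omega
Comparing: omega^omega < epsilon_0.
The larger ordinal is epsilon_0 (from HA (Heyting Arithmetic)).

epsilon_0


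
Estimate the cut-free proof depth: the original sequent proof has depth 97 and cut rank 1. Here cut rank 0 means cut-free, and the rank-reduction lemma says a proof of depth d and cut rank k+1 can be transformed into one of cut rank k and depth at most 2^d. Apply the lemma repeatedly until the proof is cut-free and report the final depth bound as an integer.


Each rank reduction sends depth d to at most 2^d; cut rank r needs r reductions.
2_0(97) = 97
2_1(97) = 2^97 = 158456325028528675187087900672
Cut-free depth bound = 158456325028528675187087900672

158456325028528675187087900672


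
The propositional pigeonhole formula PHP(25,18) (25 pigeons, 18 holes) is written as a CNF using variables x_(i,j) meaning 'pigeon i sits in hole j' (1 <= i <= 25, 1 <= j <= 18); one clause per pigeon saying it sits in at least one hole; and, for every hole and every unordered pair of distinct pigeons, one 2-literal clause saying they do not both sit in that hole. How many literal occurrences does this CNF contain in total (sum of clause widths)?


PHP(25,18): 25 pigeons, 18 holes, 25*18 = 450 variables.
- pigeon clauses: one per pigeon -> 25 clauses of width 18 -> 450 literals
- hole clauses: 18 holes * C(25,2) = 18 * 300 -> 5400 clauses of width 2 -> 10800 literals
Total literal occurrences = 450 + 10800 = 11250

11250


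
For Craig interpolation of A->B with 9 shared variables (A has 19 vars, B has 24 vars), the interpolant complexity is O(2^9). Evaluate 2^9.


Shared atoms = 9
Craig interpolant size bound = 2^9
= 512

512


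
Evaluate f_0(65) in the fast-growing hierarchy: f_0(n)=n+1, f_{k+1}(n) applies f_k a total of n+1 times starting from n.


f_0(65) = 65 + 1 = 66

66


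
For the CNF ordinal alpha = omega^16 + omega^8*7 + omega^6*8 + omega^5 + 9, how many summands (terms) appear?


CNF: omega^16 + omega^8*7 + omega^6*8 + omega^5 + 9
Count the summands separated by '+':
  term 1: omega^16
  term 2: omega^8*7
  term 3: omega^6*8
  term 4: omega^5
  term 5: 9
Total terms = 5

5


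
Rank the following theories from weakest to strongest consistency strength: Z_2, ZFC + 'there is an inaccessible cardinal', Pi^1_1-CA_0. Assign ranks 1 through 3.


Ordering by consistency strength:
1. Pi^1_1-CA_0
2. Z_2
3. ZFC + 'there is an inaccessible cardinal'


Z_2=2, ZFC + 'there is an inaccessible cardinal'=3, Pi^1_1-CA_0=1


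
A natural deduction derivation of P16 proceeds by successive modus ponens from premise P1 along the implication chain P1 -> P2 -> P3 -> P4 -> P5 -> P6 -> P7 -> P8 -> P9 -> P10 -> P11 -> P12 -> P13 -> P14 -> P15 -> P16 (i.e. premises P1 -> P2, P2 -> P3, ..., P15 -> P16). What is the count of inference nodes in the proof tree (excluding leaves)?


We have a chain: P1 -> P2 -> P3 -> P4 -> P5 -> P6 -> P7 -> P8 -> P9 -> P10 -> P11 -> P12 -> P13 -> P14 -> P15 -> P16.
Each modus ponens application produces the next variable.
The chain has 16 propositions, so 16-1 = 15 modus ponens steps.
Total inference nodes = 15

15


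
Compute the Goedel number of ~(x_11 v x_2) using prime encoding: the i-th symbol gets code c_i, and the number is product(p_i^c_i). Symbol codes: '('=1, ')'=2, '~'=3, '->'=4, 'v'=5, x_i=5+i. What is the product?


Formula: ~(x_11 v x_2)
Symbol codes: [3, 1, 16, 5, 7, 2]
Primes: [2, 3, 5, 7, 11, 13]
p_1^3 = 2^3 = 8
p_2^1 = 3^1 = 3
p_3^16 = 5^16 = 152587890625
p_4^5 = 7^5 = 16807
p_5^7 = 11^7 = 19487171
p_6^2 = 13^2 = 169
Product = 202701523046239013671875000

202701523046239013671875000


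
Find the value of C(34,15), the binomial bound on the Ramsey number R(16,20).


R(16,20) <= C(16+20-2, 16-1) = C(34, 15)
C(34, 15) = 34! / (15! * 19!)
= 1855967520

1855967520


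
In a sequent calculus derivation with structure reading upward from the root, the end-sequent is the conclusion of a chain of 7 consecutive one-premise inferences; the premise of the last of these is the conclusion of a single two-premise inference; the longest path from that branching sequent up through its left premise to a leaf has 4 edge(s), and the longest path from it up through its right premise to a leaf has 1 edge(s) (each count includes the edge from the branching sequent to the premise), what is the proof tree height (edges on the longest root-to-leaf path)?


Longest path through the left premise: 4 edges (measured from the branching sequent)
Longest path through the right premise: 1 edges
Height of the subtree rooted at the branching sequent: max(4, 1) = 4
The branching sequent sits 7 edges above the root (the chain of one-premise inferences), so height = 4 + 7 = 11

11


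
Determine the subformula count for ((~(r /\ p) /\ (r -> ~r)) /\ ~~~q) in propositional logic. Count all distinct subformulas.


Formula: ((~(r /\ p) /\ (r -> ~r)) /\ ~~~q)
Subformulas found:
  1. q
  2. r
  3. p
  4. ~r
  5. ~q
  6. ~~q
  7. ~~~q
  8. (r /\ p)
  9. ~(r /\ p)
  10. (r -> ~r)
  11. (~(r /\ p) /\ (r -> ~r))
  12. ((~(r /\ p) /\ (r -> ~r)) /\ ~~~q)
Total distinct subformulas = 12

12


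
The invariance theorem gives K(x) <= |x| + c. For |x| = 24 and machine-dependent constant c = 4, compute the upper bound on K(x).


K(x) <= |x| + c = 24 + 4 = 28

28


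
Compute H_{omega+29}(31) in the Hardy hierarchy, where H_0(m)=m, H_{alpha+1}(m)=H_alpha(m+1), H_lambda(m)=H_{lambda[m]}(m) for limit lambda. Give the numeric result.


H_{omega+29}(31):
Unwind the 29 successor steps: H_{omega+29}(31) = H_omega(31+29) = H_omega(60).
H_omega(m) = H_m(m) = m + m = 2m.
Result = 2 * 60 = 120

120


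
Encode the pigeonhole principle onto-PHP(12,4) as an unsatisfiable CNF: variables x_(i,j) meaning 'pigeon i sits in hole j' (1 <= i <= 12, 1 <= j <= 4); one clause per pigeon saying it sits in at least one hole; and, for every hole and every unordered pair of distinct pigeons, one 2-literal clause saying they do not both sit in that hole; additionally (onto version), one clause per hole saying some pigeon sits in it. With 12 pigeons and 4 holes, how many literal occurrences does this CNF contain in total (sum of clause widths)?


onto-PHP(12,4): 12 pigeons, 4 holes, 12*4 = 48 variables.
- pigeon clauses: one per pigeon -> 12 clauses of width 4 -> 48 literals
- hole clauses: 4 holes * C(12,2) = 4 * 66 -> 264 clauses of width 2 -> 528 literals
- onto clauses: one per hole -> 4 clauses of width 12 -> 48 literals
Total literal occurrences = 48 + 528 + 48 = 624

624


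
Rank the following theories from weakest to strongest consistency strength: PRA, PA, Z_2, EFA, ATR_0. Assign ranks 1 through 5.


Ordering by consistency strength:
1. EFA
2. PRA
3. PA
4. ATR_0
5. Z_2


PRA=2, PA=3, Z_2=5, EFA=1, ATR_0=4


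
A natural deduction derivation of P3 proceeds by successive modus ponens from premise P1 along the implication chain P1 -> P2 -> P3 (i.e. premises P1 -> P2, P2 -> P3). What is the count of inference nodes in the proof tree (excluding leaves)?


We have a chain: P1 -> P2 -> P3.
Each modus ponens application produces the next variable.
The chain has 3 propositions, so 3-1 = 2 modus ponens steps.
Total inference nodes = 2

2


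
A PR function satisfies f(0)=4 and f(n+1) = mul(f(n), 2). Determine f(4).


f(0) = 4
f(1) = mul(f(0), 2) = mul(4, 2) = 8
f(2) = mul(f(1), 2) = mul(8, 2) = 16
f(3) = mul(f(2), 2) = mul(16, 2) = 32
f(4) = mul(f(3), 2) = mul(32, 2) = 64


64


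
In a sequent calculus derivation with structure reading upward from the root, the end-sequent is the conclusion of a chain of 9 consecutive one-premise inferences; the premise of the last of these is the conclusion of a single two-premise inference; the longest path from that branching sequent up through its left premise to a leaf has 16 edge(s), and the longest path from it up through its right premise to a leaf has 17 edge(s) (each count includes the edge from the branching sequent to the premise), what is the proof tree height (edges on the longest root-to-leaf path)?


Longest path through the left premise: 16 edges (measured from the branching sequent)
Longest path through the right premise: 17 edges
Height of the subtree rooted at the branching sequent: max(16, 17) = 17
The branching sequent sits 9 edges above the root (the chain of one-premise inferences), so height = 17 + 9 = 26

26
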